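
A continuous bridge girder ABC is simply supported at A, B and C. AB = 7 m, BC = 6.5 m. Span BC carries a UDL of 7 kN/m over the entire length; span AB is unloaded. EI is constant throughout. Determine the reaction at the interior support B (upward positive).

R_B = 28.03 kN

Take M_B as the redundant. Released structure: two simple spans AB and BC with a hinge at B.
Discontinuity in slope at B on the released structure — sum the simple-span end rotations:
  span BC: UDL 7: wL³/(24EI) = 80.1/EI
  relative rotation θ_0 = (0 + 80.1)/EI = 80.1/EI
A unit hogging moment at B produces rotation L₁/(3EI) + L₂/(3EI) = 4.5/EI.
Compatibility: M_B·(L₁+L₂)/(3EI) = θ_0, giving M_B = 17.8 kN·m (hogging).
Span AB, ΣM about A with M_B applied at B: R_B^{AB}·7 = 0 + 17.8, so R_B^{AB} = 2.543 kN and R_A = 0 − 2.543 = -2.543 kN.
Span BC, ΣM about C: R_B^{BC}·6.5 = 147.9 + 17.8, so R_B^{BC} = 25.49 kN and R_C = 45.5 − 25.49 = 20.01 kN.
R_B = 2.543 + 25.49 = 28.03 kN.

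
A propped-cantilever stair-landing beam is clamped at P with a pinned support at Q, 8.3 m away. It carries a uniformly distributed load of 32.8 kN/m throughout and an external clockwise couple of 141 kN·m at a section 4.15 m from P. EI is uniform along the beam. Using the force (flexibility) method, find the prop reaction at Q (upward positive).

Remove the prop at Q; the released (primary) structure is a cantilever built in at P.
Deflection at Q on the released cantilever, summing each load's contribution:
  UDL 32.8: wL⁴/(8EI) = 19458/EI
  clockwise couple 141 at a = 4.15: M₀a(2L − a)/(2EI) = 3643/EI
  δ_0 = 23100/EI
Flexibility coefficient — unit upward force at Q: δ_{QQ} = L³/(3EI) = 190.6/EI.
Compatibility at Q: δ_0 − R_Q·δ_{QQ} = 0, so R_Q = 23100/190.6 = 121.2 kN.

R_Q = 121.2 kN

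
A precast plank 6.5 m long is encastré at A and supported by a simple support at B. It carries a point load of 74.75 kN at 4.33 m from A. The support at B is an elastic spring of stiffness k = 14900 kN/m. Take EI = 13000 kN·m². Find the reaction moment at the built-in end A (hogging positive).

M_A = 74.44 kN·m

Choose R_B as the redundant. The primary structure is the cantilever fixed at A.
Free-end deflection of the primary structure under the applied loading (downward +):
  point load 74.75 at a = 4.33: Pa²(3L − a)/(6EI) = 3543/EI
Tip deflection under a unit load at B: L³/(3EI) = 91.54/EI.
With EI = 13000 kN·m²: δ_0 = 0.27257 m and δ_{BB} = 0.007042 m/kN.
Compatibility — the spring shortens by R_B/k under the reaction it provides: δ_0 − R_B·δ_{BB} = R_B/k. With 1/k = 0.000067 m/kN, R_B = δ_0 / (δ_{BB} + 1/k) = 0.27257 / (0.007042 + 0.000067) = 38.34 kN.
Moment equilibrium about A: M_A = Σ(load moments about A) − R_B·L = 323.7 − 38.34×6.5 = 74.44 kN·m.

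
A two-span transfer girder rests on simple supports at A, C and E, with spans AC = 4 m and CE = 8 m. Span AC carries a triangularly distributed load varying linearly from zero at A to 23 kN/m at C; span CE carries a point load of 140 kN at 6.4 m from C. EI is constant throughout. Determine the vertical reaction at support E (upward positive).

Insert a hinge at C; M_C is the redundant, and each span becomes simply supported.
Discontinuity in slope at C on the released structure — sum the simple-span end rotations:
  span AC: triangular load, peak 23: w₀L³/(45EI) = 32.71/EI
  span CE: point load 140 at a = 6.4: Pab(L + b)/(6LEI) = 286.7/EI
  relative rotation θ_0 = (32.71 + 286.7)/EI = 319.4/EI
A unit hogging moment at C produces rotation L₁/(3EI) + L₂/(3EI) = 4/EI.
Slope continuity at C: θ_0 = M_C·4/EI, so M_C = 319.4/4 = 79.86 kN·m (hogging).
Span CE, ΣM about E: R_C^{CE}·8 = 224 + 79.86, so R_C^{CE} = 37.98 kN and R_E = 140 − 37.98 = 102 kN.

R_E = 102 kN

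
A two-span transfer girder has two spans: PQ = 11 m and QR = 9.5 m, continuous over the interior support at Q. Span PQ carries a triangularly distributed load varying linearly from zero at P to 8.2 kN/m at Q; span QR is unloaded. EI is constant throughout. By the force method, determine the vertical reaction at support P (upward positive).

Take M_Q as the redundant. Released structure: two simple spans PQ and QR with a hinge at Q.
End slopes at the hinge Q, treating each span as simply supported:
  span PQ: triangular load, peak 8.2: w₀L³/(45EI) = 242.5/EI
  relative rotation θ_0 = (242.5 + 0)/EI = 242.5/EI
A unit hogging moment at Q produces rotation L₁/(3EI) + L₂/(3EI) = 6.833/EI.
Compatibility: M_Q·(L₁+L₂)/(3EI) = θ_0, giving M_Q = 35.49 kN·m (hogging).
Span PQ, ΣM about P with M_Q applied at Q: R_Q^{PQ}·11 = 330.7 + 35.49, so R_Q^{PQ} = 33.29 kN and R_P = 45.1 − 33.29 = 11.81 kN.

R_P = 11.81 kN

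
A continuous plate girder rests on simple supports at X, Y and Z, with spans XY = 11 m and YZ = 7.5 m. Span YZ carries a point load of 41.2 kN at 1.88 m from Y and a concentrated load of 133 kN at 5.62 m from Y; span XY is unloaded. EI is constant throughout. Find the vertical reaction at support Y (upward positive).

R_Y = 79.48 kN

Take M_Y as the redundant. Released structure: two simple spans XY and YZ with a hinge at Y.
Discontinuity in slope at Y on the released structure — sum the simple-span end rotations:
  span YZ: point load 41.2 at a = 1.88: Pab(L + b)/(6LEI) = 126.9/EI
  span YZ: point load 133 at a = 5.62: Pab(L + b)/(6LEI) = 292.9/EI
  relative rotation θ_0 = (0 + 419.8)/EI = 419.8/EI
A unit hogging moment at Y produces rotation L₁/(3EI) + L₂/(3EI) = 6.167/EI.
Compatibility: M_Y·(L₁+L₂)/(3EI) = θ_0, giving M_Y = 68.08 kN·m (hogging).
Span XY, ΣM about X with M_Y applied at Y: R_Y^{XY}·11 = 0 + 68.08, so R_Y^{XY} = 6.189 kN and R_X = 0 − 6.189 = -6.189 kN.
Span YZ, ΣM about Z: R_Y^{YZ}·7.5 = 481.6 + 68.08, so R_Y^{YZ} = 73.29 kN and R_Z = 174.2 − 73.29 = 100.9 kN.
R_Y = 6.189 + 73.29 = 79.48 kN.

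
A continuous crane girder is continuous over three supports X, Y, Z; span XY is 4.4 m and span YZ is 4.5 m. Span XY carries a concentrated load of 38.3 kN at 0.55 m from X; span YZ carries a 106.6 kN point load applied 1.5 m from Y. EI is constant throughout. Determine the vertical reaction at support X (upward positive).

R_X = 22.14 kN

Take M_Y as the redundant. Released structure: two simple spans XY and YZ with a hinge at Y.
End slopes at the hinge Y, treating each span as simply supported:
  span XY: point load 38.3 at a = 0.55: Pab(L + a)/(6LEI) = 15.21/EI
  span YZ: point load 106.6 at a = 1.5: Pab(L + b)/(6LEI) = 133.2/EI
  relative rotation θ_0 = (15.21 + 133.2)/EI = 148.5/EI
A unit hogging moment at Y produces rotation L₁/(3EI) + L₂/(3EI) = 2.967/EI.
Compatibility: M_Y·(L₁+L₂)/(3EI) = θ_0, giving M_Y = 50.04 kN·m (hogging).
Span XY, ΣM about X with M_Y applied at Y: R_Y^{XY}·4.4 = 21.07 + 50.04, so R_Y^{XY} = 16.16 kN and R_X = 38.3 − 16.16 = 22.14 kN.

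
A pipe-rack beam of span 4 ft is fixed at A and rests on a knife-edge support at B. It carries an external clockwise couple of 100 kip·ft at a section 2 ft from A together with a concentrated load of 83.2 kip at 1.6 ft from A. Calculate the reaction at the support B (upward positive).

R_B = 45.43 kip

Release the roller at B. Primary structure: cantilever fixed at A.
Free-end deflection of the primary structure under the applied loading (downward +):
  clockwise couple 100 at a = 2: M₀a(2L − a)/(2EI) = 600/EI
  point load 83.2 at a = 1.6: Pa²(3L − a)/(6EI) = 369.2/EI
  δ_0 = 969.2/EI
Tip deflection under a unit load at B: L³/(3EI) = 21.33/EI.
The prop prevents deflection at B: R_B = δ_0/δ_{BB} = 969.2/21.33 = 45.43 kip.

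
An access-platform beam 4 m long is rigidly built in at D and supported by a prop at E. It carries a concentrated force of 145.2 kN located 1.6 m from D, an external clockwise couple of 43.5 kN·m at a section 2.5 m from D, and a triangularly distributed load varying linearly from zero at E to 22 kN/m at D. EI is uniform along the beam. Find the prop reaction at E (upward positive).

R_E = 53.02 kN

Remove the prop at E; the released (primary) structure is a cantilever built in at D.
Free-end deflection of the primary structure under the applied loading (downward +):
  point load 145.2 at a = 1.6: Pa²(3L − a)/(6EI) = 644.3/EI
  clockwise couple 43.5 at a = 2.5: M₀a(2L − a)/(2EI) = 299.1/EI
  triangular load, peak 22 at the fixed end: w₀L⁴/(30EI) = 187.7/EI
  δ_0 = 1131/EI
Flexibility coefficient — unit upward force at E: δ_{EE} = L³/(3EI) = 21.33/EI.
The prop prevents deflection at E: R_E = δ_0/δ_{EE} = 1131/21.33 = 53.02 kN.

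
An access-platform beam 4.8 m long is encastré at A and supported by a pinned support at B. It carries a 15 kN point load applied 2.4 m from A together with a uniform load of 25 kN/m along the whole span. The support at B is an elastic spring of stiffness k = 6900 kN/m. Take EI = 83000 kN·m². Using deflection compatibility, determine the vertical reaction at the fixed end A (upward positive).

Take the reaction at B as the redundant and release it; the primary structure is a cantilever fixed at A.
Downward deflection at the released point B due to the loads:
  point load 15 at a = 2.4: Pa²(3L − a)/(6EI) = 172.8/EI
  UDL 25: wL⁴/(8EI) = 1659/EI
  δ_0 = 1832/EI
Tip deflection under a unit load at B: L³/(3EI) = 36.86/EI.
With EI = 83000 kN·m²: δ_0 = 0.022068 m and δ_{BB} = 0.000444 m/kN.
Compatibility — the spring shortens by R_B/k under the reaction it provides: δ_0 − R_B·δ_{BB} = R_B/k. With 1/k = 0.000145 m/kN, R_B = δ_0 / (δ_{BB} + 1/k) = 0.022068 / (0.000444 + 0.000145) = 37.46 kN.
Vertical equilibrium: R_A = ΣP − R_B = 135 − 37.46 = 97.54 kN.

R_A = 97.54 kN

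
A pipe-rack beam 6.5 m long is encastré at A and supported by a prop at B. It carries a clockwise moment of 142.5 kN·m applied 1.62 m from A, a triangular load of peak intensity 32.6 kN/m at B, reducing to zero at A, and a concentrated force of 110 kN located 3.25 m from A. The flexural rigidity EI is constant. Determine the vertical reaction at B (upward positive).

R_B = 107 kN

Release the roller at B. Primary structure: cantilever fixed at A.
Downward deflection at the released point B due to the loads:
  clockwise couple 142.5 at a = 1.62: M₀a(2L − a)/(2EI) = 1314/EI
  triangular load, peak 32.6 at the free end: 11w₀L⁴/(120EI) = 5334/EI
  point load 110 at a = 3.25: Pa²(3L − a)/(6EI) = 3147/EI
  δ_0 = 9795/EI
Flexibility coefficient — unit upward force at B: δ_{BB} = L³/(3EI) = 91.54/EI.
The prop prevents deflection at B: R_B = δ_0/δ_{BB} = 9795/91.54 = 107 kN.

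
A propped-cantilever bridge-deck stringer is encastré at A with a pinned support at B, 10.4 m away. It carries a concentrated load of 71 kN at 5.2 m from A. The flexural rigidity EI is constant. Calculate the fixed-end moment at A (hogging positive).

Take the reaction at B as the redundant and release it; the primary structure is a cantilever fixed at A.
Downward deflection at the released point B due to the loads:
  point load 71 at a = 5.2: Pa²(3L − a)/(6EI) = 8319/EI
Flexibility coefficient — unit upward force at B: δ_{BB} = L³/(3EI) = 375/EI.
The prop prevents deflection at B: R_B = δ_0/δ_{BB} = 8319/375 = 22.19 kN.
Moment equilibrium about A: M_A = Σ(load moments about A) − R_B·L = 369.2 − 22.19×10.4 = 138.4 kN·m.

M_A = 138.4 kN·m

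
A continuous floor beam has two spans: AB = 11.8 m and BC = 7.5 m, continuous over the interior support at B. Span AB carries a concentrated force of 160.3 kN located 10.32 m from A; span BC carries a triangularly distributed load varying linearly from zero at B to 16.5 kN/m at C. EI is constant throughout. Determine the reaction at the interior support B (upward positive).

R_B = 191.3 kN

Release continuity at B by inserting a hinge; the redundant is the internal moment M_B. The primary structure is two simply-supported spans AB and BC.
Rotations at B on the released spans (each span's end-slope, ×1/EI):
  span AB: point load 160.3 at a = 10.32: Pab(L + a)/(6LEI) = 764.9/EI
  span BC: triangular load, peak 16.5: 7w₀L³/(360EI) = 135.4/EI
  relative rotation θ_0 = (764.9 + 135.4)/EI = 900.3/EI
A unit hogging moment at B produces rotation L₁/(3EI) + L₂/(3EI) = 6.433/EI.
Compatibility: M_B·(L₁+L₂)/(3EI) = θ_0, giving M_B = 139.9 kN·m (hogging).
Span AB, ΣM about A with M_B applied at B: R_B^{AB}·11.8 = 1654 + 139.9, so R_B^{AB} = 152.1 kN and R_A = 160.3 − 152.1 = 8.246 kN.
Span BC, ΣM about C: R_B^{BC}·7.5 = 154.7 + 139.9, so R_B^{BC} = 39.28 kN and R_C = 61.88 − 39.28 = 22.59 kN.
R_B = 152.1 + 39.28 = 191.3 kN.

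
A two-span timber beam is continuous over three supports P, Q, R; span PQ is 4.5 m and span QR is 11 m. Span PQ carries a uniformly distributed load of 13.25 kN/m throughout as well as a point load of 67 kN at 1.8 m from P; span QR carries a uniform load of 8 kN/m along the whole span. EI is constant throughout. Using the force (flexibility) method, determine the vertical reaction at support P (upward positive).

Insert a hinge at Q; M_Q is the redundant, and each span becomes simply supported.
Discontinuity in slope at Q on the released structure — sum the simple-span end rotations:
  span PQ: UDL 13.25: wL³/(24EI) = 50.31/EI
  span PQ: point load 67 at a = 1.8: Pab(L + a)/(6LEI) = 75.98/EI
  span QR: UDL 8: wL³/(24EI) = 443.7/EI
  relative rotation θ_0 = (126.3 + 443.7)/EI = 570/EI
A unit hogging moment at Q produces rotation L₁/(3EI) + L₂/(3EI) = 5.167/EI.
Slope continuity at Q: θ_0 = M_Q·5.167/EI, so M_Q = 570/5.167 = 110.3 kN·m (hogging).
Span PQ, ΣM about P with M_Q applied at Q: R_Q^{PQ}·4.5 = 254.8 + 110.3, so R_Q^{PQ} = 81.13 kN and R_P = 126.6 − 81.13 = 45.5 kN.

R_P = 45.5 kN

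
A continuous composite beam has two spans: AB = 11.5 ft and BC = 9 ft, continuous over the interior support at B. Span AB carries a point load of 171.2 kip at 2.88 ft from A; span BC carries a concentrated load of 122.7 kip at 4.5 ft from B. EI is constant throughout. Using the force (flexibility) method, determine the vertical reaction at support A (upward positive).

Insert a hinge at B; M_B is the redundant, and each span becomes simply supported.
End slopes at the hinge B, treating each span as simply supported:
  span AB: point load 171.2 at a = 2.88: Pab(L + a)/(6LEI) = 885.8/EI
  span BC: point load 122.7 at a = 4.5: Pab(L + b)/(6LEI) = 621.2/EI
  relative rotation θ_0 = (885.8 + 621.2)/EI = 1507/EI
A unit hogging moment at B produces rotation L₁/(3EI) + L₂/(3EI) = 6.833/EI.
Slope continuity at B: θ_0 = M_B·6.833/EI, so M_B = 1507/6.833 = 220.5 kip·ft (hogging).
Span AB, ΣM about A with M_B applied at B: R_B^{AB}·11.5 = 493.1 + 220.5, so R_B^{AB} = 62.05 kip and R_A = 171.2 − 62.05 = 109.1 kip.

R_A = 109.1 kip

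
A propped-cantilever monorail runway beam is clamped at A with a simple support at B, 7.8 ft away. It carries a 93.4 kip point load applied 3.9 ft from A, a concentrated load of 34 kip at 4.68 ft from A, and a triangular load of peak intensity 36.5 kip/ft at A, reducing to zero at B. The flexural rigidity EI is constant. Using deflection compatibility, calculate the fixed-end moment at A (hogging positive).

Remove the prop at B; the released (primary) structure is a cantilever built in at A.
Free-end deflection of the primary structure under the applied loading (downward +):
  point load 93.4 at a = 3.9: Pa²(3L − a)/(6EI) = 4617/EI
  point load 34 at a = 4.68: Pa²(3L − a)/(6EI) = 2323/EI
  triangular load, peak 36.5 at the fixed end: w₀L⁴/(30EI) = 4503/EI
  δ_0 = 11444/EI
Tip deflection under a unit load at B: L³/(3EI) = 158.2/EI.
The prop prevents deflection at B: R_B = δ_0/δ_{BB} = 11444/158.2 = 72.35 kip.
Moment equilibrium about A: M_A = Σ(load moments about A) − R_B·L = 893.5 − 72.35×7.8 = 329.2 kip·ft.

M_A = 329.2 kip·ft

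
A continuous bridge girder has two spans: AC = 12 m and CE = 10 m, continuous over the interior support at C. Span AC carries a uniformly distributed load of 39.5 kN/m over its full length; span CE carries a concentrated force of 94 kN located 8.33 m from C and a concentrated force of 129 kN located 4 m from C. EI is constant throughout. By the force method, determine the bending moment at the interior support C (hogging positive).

Release continuity at C by inserting a hinge; the redundant is the internal moment M_C. The primary structure is two simply-supported spans AC and CE.
End slopes at the hinge C, treating each span as simply supported:
  span AC: UDL 39.5: wL³/(24EI) = 2844/EI
  span CE: point load 94 at a = 8.33: Pab(L + b)/(6LEI) = 254.3/EI
  span CE: point load 129 at a = 4: Pab(L + b)/(6LEI) = 825.6/EI
  relative rotation θ_0 = (2844 + 1080)/EI = 3924/EI
A unit hogging moment at C produces rotation L₁/(3EI) + L₂/(3EI) = 7.333/EI.
Slope continuity at C: θ_0 = M_C·7.333/EI, so M_C = 3924/7.333 = 535.1 kN·m (hogging).

M_C = 535.1 kN·m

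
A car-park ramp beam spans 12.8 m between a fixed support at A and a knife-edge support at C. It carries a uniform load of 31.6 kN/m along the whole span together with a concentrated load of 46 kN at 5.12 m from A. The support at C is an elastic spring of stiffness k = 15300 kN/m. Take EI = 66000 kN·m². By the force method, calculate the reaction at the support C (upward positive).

Take the reaction at C as the redundant and release it; the primary structure is a cantilever fixed at A.
Primary-structure tip deflection at C by superposition:
  UDL 31.6: wL⁴/(8EI) = 106032/EI
  point load 46 at a = 5.12: Pa²(3L − a)/(6EI) = 6689/EI
  δ_0 = 112721/EI
Flexibility coefficient — unit upward force at C: δ_{CC} = L³/(3EI) = 699.1/EI.
With EI = 66000 kN·m²: δ_0 = 1.7079 m and δ_{CC} = 0.010592 m/kN.
Compatibility — the spring shortens by R_C/k under the reaction it provides: δ_0 − R_C·δ_{CC} = R_C/k. With 1/k = 0.000065 m/kN, R_C = δ_0 / (δ_{CC} + 1/k) = 1.7079 / (0.010592 + 0.000065) = 160.3 kN.

R_C = 160.3 kN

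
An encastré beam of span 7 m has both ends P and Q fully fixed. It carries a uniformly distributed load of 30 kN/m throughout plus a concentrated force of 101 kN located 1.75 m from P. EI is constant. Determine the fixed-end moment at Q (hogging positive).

M_Q = 155.6 kN·m

Take the two fixed-end moments M_P, M_Q as redundants; the released structure is the simple span PQ.
Simple-span end rotations at P and Q under the given loads:
  at P: UDL 30: wL³/(24EI) = 428.8/EI
  at Q: UDL 30: wL³/(24EI) = 428.8/EI
  at P: point load 101 at a = 1.75: Pab(L + b)/(6LEI) = 270.6/EI
  at Q: point load 101 at a = 1.75: Pab(L + a)/(6LEI) = 193.3/EI
  θ_P0 = 699.4/EI,  θ_Q0 = 622.1/EI
Flexibility coefficients: a unit moment at one end gives L/(3EI) there and L/(6EI) at the far end, so f₁₁ = f₂₂ = 2.333/EI and f₁₂ = f₂₁ = 1.167/EI.
Compatibility — zero rotation at each built-in end:
  2.333 M_P + 1.167 M_Q = 699.4
  1.167 M_P + 2.333 M_Q = 622.1
Solving the pair gives M_P = 221.9 kN·m and M_Q = 155.6 kN·m (hogging).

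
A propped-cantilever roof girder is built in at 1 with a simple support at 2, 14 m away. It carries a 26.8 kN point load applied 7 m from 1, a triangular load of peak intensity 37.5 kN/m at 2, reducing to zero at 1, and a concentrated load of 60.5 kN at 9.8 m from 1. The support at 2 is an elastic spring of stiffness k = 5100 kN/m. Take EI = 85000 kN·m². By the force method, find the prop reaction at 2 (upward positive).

Choose R_2 as the redundant. The primary structure is the cantilever fixed at 1.
Primary-structure tip deflection at 2 by superposition:
  point load 26.8 at a = 7: Pa²(3L − a)/(6EI) = 7660/EI
  triangular load, peak 37.5 at the free end: 11w₀L⁴/(120EI) = 132055/EI
  point load 60.5 at a = 9.8: Pa²(3L − a)/(6EI) = 31183/EI
  δ_0 = 170898/EI
Tip deflection under a unit load at 2: L³/(3EI) = 914.7/EI.
With EI = 85000 kN·m²: δ_0 = 2.0106 m and δ_{22} = 0.010761 m/kN.
Compatibility — the spring shortens by R_2/k under the reaction it provides: δ_0 − R_2·δ_{22} = R_2/k. With 1/k = 0.000196 m/kN, R_2 = δ_0 / (δ_{22} + 1/k) = 2.0106 / (0.010761 + 0.000196) = 183.5 kN.

R_2 = 183.5 kN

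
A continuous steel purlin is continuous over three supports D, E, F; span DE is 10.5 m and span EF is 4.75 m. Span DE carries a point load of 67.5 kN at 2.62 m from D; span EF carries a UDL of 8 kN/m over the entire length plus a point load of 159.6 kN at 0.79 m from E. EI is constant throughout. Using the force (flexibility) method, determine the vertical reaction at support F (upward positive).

Take M_E as the redundant. Released structure: two simple spans DE and EF with a hinge at E.
Discontinuity in slope at E on the released structure — sum the simple-span end rotations:
  span DE: point load 67.5 at a = 2.62: Pab(L + a)/(6LEI) = 290.2/EI
  span EF: UDL 8: wL³/(24EI) = 35.72/EI
  span EF: point load 159.6 at a = 0.79: Pab(L + b)/(6LEI) = 152.6/EI
  relative rotation θ_0 = (290.2 + 188.3)/EI = 478.5/EI
A unit hogging moment at E produces rotation L₁/(3EI) + L₂/(3EI) = 5.083/EI.
Slope continuity at E: θ_0 = M_E·5.083/EI, so M_E = 478.5/5.083 = 94.14 kN·m (hogging).
Span EF, ΣM about F: R_E^{EF}·4.75 = 722.3 + 94.14, so R_E^{EF} = 171.9 kN and R_F = 197.6 − 171.9 = 25.73 kN.

R_F = 25.73 kN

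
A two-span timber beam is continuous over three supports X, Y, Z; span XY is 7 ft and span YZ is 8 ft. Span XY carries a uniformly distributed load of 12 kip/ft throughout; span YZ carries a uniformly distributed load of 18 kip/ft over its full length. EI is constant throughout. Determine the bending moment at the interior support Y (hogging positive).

M_Y = 111.1 kip·ft

Release continuity at Y by inserting a hinge; the redundant is the internal moment M_Y. The primary structure is two simply-supported spans XY and YZ.
End slopes at the hinge Y, treating each span as simply supported:
  span XY: UDL 12: wL³/(24EI) = 171.5/EI
  span YZ: UDL 18: wL³/(24EI) = 384/EI
  relative rotation θ_0 = (171.5 + 384)/EI = 555.5/EI
A unit hogging moment at Y produces rotation L₁/(3EI) + L₂/(3EI) = 5/EI.
Slope continuity at Y: θ_0 = M_Y·5/EI, so M_Y = 555.5/5 = 111.1 kip·ft (hogging).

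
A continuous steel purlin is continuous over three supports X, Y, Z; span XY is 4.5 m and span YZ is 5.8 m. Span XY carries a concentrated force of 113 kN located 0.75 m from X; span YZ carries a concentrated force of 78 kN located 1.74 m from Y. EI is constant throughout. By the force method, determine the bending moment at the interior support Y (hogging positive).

M_Y = 63.47 kN·m

Insert a hinge at Y; M_Y is the redundant, and each span becomes simply supported.
Discontinuity in slope at Y on the released structure — sum the simple-span end rotations:
  span XY: point load 113 at a = 0.75: Pab(L + a)/(6LEI) = 61.8/EI
  span YZ: point load 78 at a = 1.74: Pab(L + b)/(6LEI) = 156.1/EI
  relative rotation θ_0 = (61.8 + 156.1)/EI = 217.9/EI
A unit hogging moment at Y produces rotation L₁/(3EI) + L₂/(3EI) = 3.433/EI.
Compatibility: M_Y·(L₁+L₂)/(3EI) = θ_0, giving M_Y = 63.47 kN·m (hogging).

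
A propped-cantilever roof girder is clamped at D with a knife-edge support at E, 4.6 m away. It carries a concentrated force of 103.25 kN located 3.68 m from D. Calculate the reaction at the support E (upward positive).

R_E = 72.69 kN

Take the reaction at E as the redundant and release it; the primary structure is a cantilever fixed at D.
Free-end deflection of the primary structure under the applied loading (downward +):
  point load 103.25 at a = 3.68: Pa²(3L − a)/(6EI) = 2358/EI
Tip deflection under a unit load at E: L³/(3EI) = 32.45/EI.
The prop prevents deflection at E: R_E = δ_0/δ_{EE} = 2358/32.45 = 72.69 kN.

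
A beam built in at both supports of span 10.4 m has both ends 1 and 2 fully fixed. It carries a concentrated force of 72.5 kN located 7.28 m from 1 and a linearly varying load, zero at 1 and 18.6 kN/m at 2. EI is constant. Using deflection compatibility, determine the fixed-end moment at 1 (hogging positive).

Take the two fixed-end moments M_1, M_2 as redundants; the released structure is the simple span 12.
On the primary (simply-supported) span, the end slopes from the loading are:
  at 1: point load 72.5 at a = 7.28: Pab(L + b)/(6LEI) = 356.8/EI
  at 2: point load 72.5 at a = 7.28: Pab(L + a)/(6LEI) = 466.6/EI
  at 1: triangular load, peak 18.6: 7w₀L³/(360EI) = 406.8/EI
  at 2: triangular load, peak 18.6: w₀L³/(45EI) = 464.9/EI
  θ_10 = 763.6/EI,  θ_20 = 931.5/EI
Flexibility coefficients: a unit moment at one end gives L/(3EI) there and L/(6EI) at the far end, so f₁₁ = f₂₂ = 3.467/EI and f₁₂ = f₂₁ = 1.733/EI.
Compatibility — zero rotation at each built-in end:
  3.467 M_1 + 1.733 M_2 = 763.6
  1.733 M_1 + 3.467 M_2 = 931.5
Solving the pair gives M_1 = 114.6 kN·m and M_2 = 211.4 kN·m (hogging).

M_1 = 114.6 kN·m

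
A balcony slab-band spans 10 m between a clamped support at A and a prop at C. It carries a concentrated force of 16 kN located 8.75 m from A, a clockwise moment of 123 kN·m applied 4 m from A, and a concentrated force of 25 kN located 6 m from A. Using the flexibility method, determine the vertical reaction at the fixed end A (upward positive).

R_A = 5.376 kN

Take the reaction at C as the redundant and release it; the primary structure is a cantilever fixed at A.
Free-end deflection of the primary structure under the applied loading (downward +):
  point load 16 at a = 8.75: Pa²(3L − a)/(6EI) = 4339/EI
  clockwise couple 123 at a = 4: M₀a(2L − a)/(2EI) = 3936/EI
  point load 25 at a = 6: Pa²(3L − a)/(6EI) = 3600/EI
  δ_0 = 11875/EI
Flexibility coefficient — unit upward force at C: δ_{CC} = L³/(3EI) = 333.3/EI.
Compatibility at C: δ_0 − R_C·δ_{CC} = 0, so R_C = 11875/333.3 = 35.62 kN.
Vertical equilibrium: R_A = ΣP − R_C = 41 − 35.62 = 5.376 kN.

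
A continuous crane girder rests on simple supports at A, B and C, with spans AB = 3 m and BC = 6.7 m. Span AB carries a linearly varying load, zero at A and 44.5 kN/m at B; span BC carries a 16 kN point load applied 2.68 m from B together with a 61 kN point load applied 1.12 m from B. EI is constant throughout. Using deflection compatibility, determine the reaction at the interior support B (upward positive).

Release continuity at B by inserting a hinge; the redundant is the internal moment M_B. The primary structure is two simply-supported spans AB and BC.
End slopes at the hinge B, treating each span as simply supported:
  span AB: triangular load, peak 44.5: w₀L³/(45EI) = 26.7/EI
  span BC: point load 16 at a = 2.68: Pab(L + b)/(6LEI) = 45.97/EI
  span BC: point load 61 at a = 1.12: Pab(L + b)/(6LEI) = 116.5/EI
  relative rotation θ_0 = (26.7 + 162.4)/EI = 189.1/EI
A unit hogging moment at B produces rotation L₁/(3EI) + L₂/(3EI) = 3.233/EI.
Slope continuity at B: θ_0 = M_B·3.233/EI, so M_B = 189.1/3.233 = 58.49 kN·m (hogging).
Span AB, ΣM about A with M_B applied at B: R_B^{AB}·3 = 133.5 + 58.49, so R_B^{AB} = 64 kN and R_A = 66.75 − 64 = 2.753 kN.
Span BC, ΣM about C: R_B^{BC}·6.7 = 404.7 + 58.49, so R_B^{BC} = 69.13 kN and R_C = 77 − 69.13 = 7.867 kN.
R_B = 64 + 69.13 = 133.1 kN.

R_B = 133.1 kN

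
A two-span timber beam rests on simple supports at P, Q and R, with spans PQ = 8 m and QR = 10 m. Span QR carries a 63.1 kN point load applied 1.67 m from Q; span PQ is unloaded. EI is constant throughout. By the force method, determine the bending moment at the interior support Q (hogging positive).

M_Q = 44.69 kN·m

Release continuity at Q by inserting a hinge; the redundant is the internal moment M_Q. The primary structure is two simply-supported spans PQ and QR.
End slopes at the hinge Q, treating each span as simply supported:
  span QR: point load 63.1 at a = 1.67: Pab(L + b)/(6LEI) = 268.2/EI
  relative rotation θ_0 = (0 + 268.2)/EI = 268.2/EI
A unit hogging moment at Q produces rotation L₁/(3EI) + L₂/(3EI) = 6/EI.
Compatibility: M_Q·(L₁+L₂)/(3EI) = θ_0, giving M_Q = 44.69 kN·m (hogging).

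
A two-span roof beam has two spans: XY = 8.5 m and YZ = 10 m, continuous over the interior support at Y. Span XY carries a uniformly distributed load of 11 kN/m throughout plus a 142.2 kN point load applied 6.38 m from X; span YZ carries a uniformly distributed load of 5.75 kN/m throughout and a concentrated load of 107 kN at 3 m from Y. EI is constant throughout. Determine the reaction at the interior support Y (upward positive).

Insert a hinge at Y; M_Y is the redundant, and each span becomes simply supported.
Discontinuity in slope at Y on the released structure — sum the simple-span end rotations:
  span XY: UDL 11: wL³/(24EI) = 281.5/EI
  span XY: point load 142.2 at a = 6.38: Pab(L + a)/(6LEI) = 561.2/EI
  span YZ: UDL 5.75: wL³/(24EI) = 239.6/EI
  span YZ: point load 107 at a = 3: Pab(L + b)/(6LEI) = 636.6/EI
  relative rotation θ_0 = (842.6 + 876.2)/EI = 1719/EI
A unit hogging moment at Y produces rotation L₁/(3EI) + L₂/(3EI) = 6.167/EI.
Compatibility: M_Y·(L₁+L₂)/(3EI) = θ_0, giving M_Y = 278.7 kN·m (hogging).
Span XY, ΣM about X with M_Y applied at Y: R_Y^{XY}·8.5 = 1305 + 278.7, so R_Y^{XY} = 186.3 kN and R_X = 235.7 − 186.3 = 49.42 kN.
Span YZ, ΣM about Z: R_Y^{YZ}·10 = 1036 + 278.7, so R_Y^{YZ} = 131.5 kN and R_Z = 164.5 − 131.5 = 32.98 kN.
R_Y = 186.3 + 131.5 = 317.8 kN.

R_Y = 317.8 kN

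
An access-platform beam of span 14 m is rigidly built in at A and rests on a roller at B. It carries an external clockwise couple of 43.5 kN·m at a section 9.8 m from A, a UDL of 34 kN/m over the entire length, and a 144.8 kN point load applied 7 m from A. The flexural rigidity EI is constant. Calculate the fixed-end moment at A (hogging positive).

M_A = 1197 kN·m

Choose R_B as the redundant. The primary structure is the cantilever fixed at A.
Primary-structure tip deflection at B by superposition:
  clockwise couple 43.5 at a = 9.8: M₀a(2L − a)/(2EI) = 3879/EI
  UDL 34: wL⁴/(8EI) = 163268/EI
  point load 144.8 at a = 7: Pa²(3L − a)/(6EI) = 41389/EI
  δ_0 = 208536/EI
Flexibility coefficient — unit upward force at B: δ_{BB} = L³/(3EI) = 914.7/EI.
The prop prevents deflection at B: R_B = δ_0/δ_{BB} = 208536/914.7 = 228 kN.
Moment equilibrium about A: M_A = Σ(load moments about A) − R_B·L = 4389 − 228×14 = 1197 kN·m.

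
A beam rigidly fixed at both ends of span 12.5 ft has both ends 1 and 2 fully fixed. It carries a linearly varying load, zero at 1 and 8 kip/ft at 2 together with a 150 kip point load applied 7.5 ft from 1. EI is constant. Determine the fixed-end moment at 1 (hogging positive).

M_1 = 221.7 kip·ft

Release both end moments; the primary structure is a simply-supported span 12 with redundants M_1 and M_2.
End rotations of the released simple span under the applied load (×1/EI):
  at 1: triangular load, peak 8: 7w₀L³/(360EI) = 303.8/EI
  at 2: triangular load, peak 8: w₀L³/(45EI) = 347.2/EI
  at 1: point load 150 at a = 7.5: Pab(L + b)/(6LEI) = 1312/EI
  at 2: point load 150 at a = 7.5: Pab(L + a)/(6LEI) = 1500/EI
  θ_10 = 1616/EI,  θ_20 = 1847/EI
Flexibility coefficients: a unit moment at one end gives L/(3EI) there and L/(6EI) at the far end, so f₁₁ = f₂₂ = 4.167/EI and f₁₂ = f₂₁ = 2.083/EI.
Compatibility — zero rotation at each built-in end:
  4.167 M_1 + 2.083 M_2 = 1616
  2.083 M_1 + 4.167 M_2 = 1847
Solving the pair gives M_1 = 221.7 kip·ft and M_2 = 332.5 kip·ft (hogging).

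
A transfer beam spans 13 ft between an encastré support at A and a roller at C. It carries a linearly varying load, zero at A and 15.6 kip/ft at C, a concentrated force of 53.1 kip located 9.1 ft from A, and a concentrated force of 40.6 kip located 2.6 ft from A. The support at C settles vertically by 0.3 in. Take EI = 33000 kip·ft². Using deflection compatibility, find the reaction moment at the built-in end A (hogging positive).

Choose R_C as the redundant. The primary structure is the cantilever fixed at A.
Downward deflection at the released point C due to the loads:
  triangular load, peak 15.6 at the free end: 11w₀L⁴/(120EI) = 40842/EI
  point load 53.1 at a = 9.1: Pa²(3L − a)/(6EI) = 21913/EI
  point load 40.6 at a = 2.6: Pa²(3L − a)/(6EI) = 1665/EI
  δ_0 = 64420/EI
Tip deflection under a unit load at C: L³/(3EI) = 732.3/EI.
With EI = 33000 kip·ft²: δ_0 = 1.9521 ft and δ_{CC} = 0.022192 ft/kip.
Compatibility — the beam at C must follow the support down by 0.025 ft: δ_0 − R_C·δ_{CC} = 0.025, so R_C = (1.9521 − 0.025)/0.022192 = 86.84 kip.
Moment equilibrium about A: M_A = Σ(load moments about A) − R_C·L = 1468 − 86.84×13 = 338.7 kip·ft.

M_A = 338.7 kip·ft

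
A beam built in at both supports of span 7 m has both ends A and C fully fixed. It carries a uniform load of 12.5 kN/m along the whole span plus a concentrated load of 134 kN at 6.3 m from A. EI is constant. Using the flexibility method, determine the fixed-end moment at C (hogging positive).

Release both end moments; the primary structure is a simply-supported span AC with redundants M_A and M_C.
On the primary (simply-supported) span, the end slopes from the loading are:
  at A: UDL 12.5: wL³/(24EI) = 178.6/EI
  at C: UDL 12.5: wL³/(24EI) = 178.6/EI
  at A: point load 134 at a = 6.3: Pab(L + b)/(6LEI) = 108.3/EI
  at C: point load 134 at a = 6.3: Pab(L + a)/(6LEI) = 187.1/EI
  θ_A0 = 287/EI,  θ_C0 = 365.8/EI
Flexibility coefficients: a unit moment at one end gives L/(3EI) there and L/(6EI) at the far end, so f₁₁ = f₂₂ = 2.333/EI and f₁₂ = f₂₁ = 1.167/EI.
Compatibility — zero rotation at each built-in end:
  2.333 M_A + 1.167 M_C = 287
  1.167 M_A + 2.333 M_C = 365.8
Solving the pair gives M_A = 59.48 kN·m and M_C = 127 kN·m (hogging).

M_C = 127 kN·m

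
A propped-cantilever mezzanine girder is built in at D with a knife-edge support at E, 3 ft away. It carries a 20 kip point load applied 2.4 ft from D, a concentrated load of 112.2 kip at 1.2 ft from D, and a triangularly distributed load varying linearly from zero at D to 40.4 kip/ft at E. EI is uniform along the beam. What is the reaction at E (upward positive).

Take the reaction at E as the redundant and release it; the primary structure is a cantilever fixed at D.
Downward deflection at the released point E due to the loads:
  point load 20 at a = 2.4: Pa²(3L − a)/(6EI) = 126.7/EI
  point load 112.2 at a = 1.2: Pa²(3L − a)/(6EI) = 210/EI
  triangular load, peak 40.4 at the free end: 11w₀L⁴/(120EI) = 300/EI
  δ_0 = 636.7/EI
Flexibility coefficient — unit upward force at E: δ_{EE} = L³/(3EI) = 9/EI.
The prop prevents deflection at E: R_E = δ_0/δ_{EE} = 636.7/9 = 70.75 kip.

R_E = 70.75 kip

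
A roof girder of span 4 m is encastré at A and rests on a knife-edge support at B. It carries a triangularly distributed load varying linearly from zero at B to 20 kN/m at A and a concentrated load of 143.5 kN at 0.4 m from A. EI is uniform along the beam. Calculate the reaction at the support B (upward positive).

Take the reaction at B as the redundant and release it; the primary structure is a cantilever fixed at A.
Deflection at B on the released cantilever, summing each load's contribution:
  triangular load, peak 20 at the fixed end: w₀L⁴/(30EI) = 170.7/EI
  point load 143.5 at a = 0.4: Pa²(3L − a)/(6EI) = 44.39/EI
  δ_0 = 215.1/EI
Flexibility coefficient — unit upward force at B: δ_{BB} = L³/(3EI) = 21.33/EI.
The prop prevents deflection at B: R_B = δ_0/δ_{BB} = 215.1/21.33 = 10.08 kN.

R_B = 10.08 kN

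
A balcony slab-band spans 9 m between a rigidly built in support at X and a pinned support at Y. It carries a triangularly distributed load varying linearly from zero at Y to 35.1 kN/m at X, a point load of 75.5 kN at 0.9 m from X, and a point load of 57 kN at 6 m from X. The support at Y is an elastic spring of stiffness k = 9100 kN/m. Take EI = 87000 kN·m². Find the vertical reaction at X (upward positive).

Release the roller at Y. Primary structure: cantilever fixed at X.
Primary-structure tip deflection at Y by superposition:
  triangular load, peak 35.1 at the fixed end: w₀L⁴/(30EI) = 7676/EI
  point load 75.5 at a = 0.9: Pa²(3L − a)/(6EI) = 266/EI
  point load 57 at a = 6: Pa²(3L − a)/(6EI) = 7182/EI
  δ_0 = 15124/EI
Flexibility coefficient — unit upward force at Y: δ_{YY} = L³/(3EI) = 243/EI.
With EI = 87000 kN·m²: δ_0 = 0.17384 m and δ_{YY} = 0.002793 m/kN.
Compatibility — the spring shortens by R_Y/k under the reaction it provides: δ_0 − R_Y·δ_{YY} = R_Y/k. With 1/k = 0.00011 m/kN, R_Y = δ_0 / (δ_{YY} + 1/k) = 0.17384 / (0.002793 + 0.00011) = 59.88 kN.
Vertical equilibrium: R_X = ΣP − R_Y = 290.4 − 59.88 = 230.6 kN.

R_X = 230.6 kN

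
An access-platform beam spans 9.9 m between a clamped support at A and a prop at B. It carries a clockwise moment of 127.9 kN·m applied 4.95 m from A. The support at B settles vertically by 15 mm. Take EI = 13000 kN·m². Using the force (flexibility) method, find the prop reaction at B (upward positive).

R_B = 13.93 kN

Remove the prop at B; the released (primary) structure is a cantilever built in at A.
Deflection at B on the released cantilever, summing each load's contribution:
  clockwise couple 127.9 at a = 4.95: M₀a(2L − a)/(2EI) = 4701/EI
Flexibility coefficient — unit upward force at B: δ_{BB} = L³/(3EI) = 323.4/EI.
With EI = 13000 kN·m²: δ_0 = 0.3616 m and δ_{BB} = 0.024879 m/kN.
Compatibility — the beam at B must follow the support down by 0.015 m: δ_0 − R_B·δ_{BB} = 0.015, so R_B = (0.3616 − 0.015)/0.024879 = 13.93 kN.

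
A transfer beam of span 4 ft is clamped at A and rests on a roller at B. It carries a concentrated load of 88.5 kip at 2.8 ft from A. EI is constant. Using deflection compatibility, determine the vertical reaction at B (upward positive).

R_B = 49.87 kip

Remove the prop at B; the released (primary) structure is a cantilever built in at A.
Downward deflection at the released point B due to the loads:
  point load 88.5 at a = 2.8: Pa²(3L − a)/(6EI) = 1064/EI
Flexibility coefficient — unit upward force at B: δ_{BB} = L³/(3EI) = 21.33/EI.
The prop prevents deflection at B: R_B = δ_0/δ_{BB} = 1064/21.33 = 49.87 kip.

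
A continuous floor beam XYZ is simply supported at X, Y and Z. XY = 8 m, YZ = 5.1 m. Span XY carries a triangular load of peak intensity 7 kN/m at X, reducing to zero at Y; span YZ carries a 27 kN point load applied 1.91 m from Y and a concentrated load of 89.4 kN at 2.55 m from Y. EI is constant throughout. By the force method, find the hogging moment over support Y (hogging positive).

M_Y = 59.45 kN·m

Release continuity at Y by inserting a hinge; the redundant is the internal moment M_Y. The primary structure is two simply-supported spans XY and YZ.
Discontinuity in slope at Y on the released structure — sum the simple-span end rotations:
  span XY: triangular load, peak 7: 7w₀L³/(360EI) = 69.69/EI
  span YZ: point load 27 at a = 1.91: Pab(L + b)/(6LEI) = 44.57/EI
  span YZ: point load 89.4 at a = 2.55: Pab(L + b)/(6LEI) = 145.3/EI
  relative rotation θ_0 = (69.69 + 189.9)/EI = 259.6/EI
A unit hogging moment at Y produces rotation L₁/(3EI) + L₂/(3EI) = 4.367/EI.
Slope continuity at Y: θ_0 = M_Y·4.367/EI, so M_Y = 259.6/4.367 = 59.45 kN·m (hogging).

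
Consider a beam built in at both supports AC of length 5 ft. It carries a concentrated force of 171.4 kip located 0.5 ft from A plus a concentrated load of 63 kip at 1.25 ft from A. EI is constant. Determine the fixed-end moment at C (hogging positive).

M_C = 22.48 kip·ft

Take the two fixed-end moments M_A, M_C as redundants; the released structure is the simple span AC.
Simple-span end rotations at A and C under the given loads:
  at A: point load 171.4 at a = 0.5: Pab(L + b)/(6LEI) = 122.1/EI
  at C: point load 171.4 at a = 0.5: Pab(L + a)/(6LEI) = 70.7/EI
  at A: point load 63 at a = 1.25: Pab(L + b)/(6LEI) = 86.13/EI
  at C: point load 63 at a = 1.25: Pab(L + a)/(6LEI) = 61.52/EI
  θ_A0 = 208.3/EI,  θ_C0 = 132.2/EI
Flexibility coefficients: a unit moment at one end gives L/(3EI) there and L/(6EI) at the far end, so f₁₁ = f₂₂ = 1.667/EI and f₁₂ = f₂₁ = 0.8333/EI.
Compatibility — zero rotation at each built-in end:
  1.667 M_A + 0.8333 M_C = 208.3
  0.8333 M_A + 1.667 M_C = 132.2
Solving the pair gives M_A = 113.7 kip·ft and M_C = 22.48 kip·ft (hogging).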